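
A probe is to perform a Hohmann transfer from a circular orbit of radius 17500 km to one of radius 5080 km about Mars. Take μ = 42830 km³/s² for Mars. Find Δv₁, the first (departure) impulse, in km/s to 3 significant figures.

Δv₁ = 0.515 km/s

Semi-major axis of the transfer orbit: a_t = (17500 + 5080)/2 = 11290 km.
On the circular orbit at r = 17500 km, v_c = √(μ/r) = 1.564 km/s.
Transfer-orbit speed at the same r (vis-viva, a = a_t): v_t = √[μ(2/r − 1/a_t)] = 1.049 km/s.
Δv₁ = |v_t − v_c| = |1.049 − 1.564| = 0.5150 km/s.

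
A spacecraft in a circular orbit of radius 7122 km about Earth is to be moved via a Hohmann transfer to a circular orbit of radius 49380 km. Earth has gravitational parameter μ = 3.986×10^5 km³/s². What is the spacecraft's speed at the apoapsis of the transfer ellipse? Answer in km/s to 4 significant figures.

Transfer-ellipse semi-major axis a_t = (r₁ + r₂)/2 = (7122 + 49380)/2 = 28251 km.
The apoapsis of the transfer ellipse is at r = 49380 km.
Vis-viva: v = √[μ(2/r − 1/a_t)] = √[3.986×10^5 × (2/49380 − 1/28251)] = 1.427 km/s.

v = 1.427 km/s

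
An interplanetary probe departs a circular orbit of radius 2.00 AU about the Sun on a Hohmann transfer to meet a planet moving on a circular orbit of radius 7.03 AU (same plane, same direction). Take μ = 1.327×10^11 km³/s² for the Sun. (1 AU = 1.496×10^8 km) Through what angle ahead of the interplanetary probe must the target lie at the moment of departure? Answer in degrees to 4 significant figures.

In km: r₁ = 2.00 × 1.496×10^8 = 2.992×10^8 km; r₂ = 7.03 × 1.496×10^8 = 1.051688×10^9 km.
Transfer-ellipse semi-major axis a_t = (r₁ + r₂)/2 = (2.992×10^8 + 1.051688×10^9)/2 = 6.75444×10^8 km.
Transfer time t = π√(a_t³/μ) = 1.514×10^8 s.
The target's mean motion on its circular orbit is ω₂ = √(μ/r₂³) = 1.068×10^-8 rad/s.
Angle swept by the target during transfer: ω₂·t = 1.617 rad = 92.65°.
Arrival is 180° from departure on the ellipse, so φ = 180° − 92.65° = 87.35°.

φ = 87.35°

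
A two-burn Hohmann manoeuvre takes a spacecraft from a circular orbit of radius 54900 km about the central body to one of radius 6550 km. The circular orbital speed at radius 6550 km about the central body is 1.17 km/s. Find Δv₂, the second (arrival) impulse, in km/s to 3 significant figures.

From the circular-orbit relation v² = μ/r at r = 6550 km: μ = v²r = (1.17)² × 6550 = 8966.29 km³/s².
Semi-major axis of the transfer orbit: a_t = (54900 + 6550)/2 = 30725 km.
Circular speed at r = 6550 km: v_c = √(μ/r) = 1.170 km/s.
Transfer-orbit speed at the same r (vis-viva, a = a_t): v_t = √[μ(2/r − 1/a_t)] = 1.564 km/s.
Δv₂ = |v_t − v_c| = |1.564 − 1.170| = 0.3940 km/s.

Δv₂ = 0.394 km/s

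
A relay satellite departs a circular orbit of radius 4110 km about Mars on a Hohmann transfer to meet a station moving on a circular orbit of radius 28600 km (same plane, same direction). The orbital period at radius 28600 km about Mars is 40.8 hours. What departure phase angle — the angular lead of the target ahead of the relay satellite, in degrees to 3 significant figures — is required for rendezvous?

φ = 102°

From Kepler's third law T² = 4π²r³/μ at r = 28600 km, T = 40.8 hours = 40.8 × 3600 s = 1.4688×10^5 s: μ = 4π²r³/T² = 42808.7 km³/s².
Semi-major axis of the transfer orbit: a_t = (4110 + 28600)/2 = 16355 km.
The half-period of the transfer ellipse is t = π√(a_t³/μ) = 31758.5 s.
The target's mean motion on its circular orbit is ω₂ = √(μ/r₂³) = 4.27777×10^-5 rad/s.
Angle swept by the target during transfer: ω₂·t = 1.3586 rad = 77.84°.
Arrival is 180° from departure on the ellipse, so φ = 180° − 77.84° = 102°.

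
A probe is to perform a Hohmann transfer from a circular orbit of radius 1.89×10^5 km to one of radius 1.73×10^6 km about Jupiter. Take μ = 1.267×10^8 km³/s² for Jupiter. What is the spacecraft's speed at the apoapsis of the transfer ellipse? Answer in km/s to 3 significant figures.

v = 3.80 km/s

The Hohmann ellipse has a_t = (r₁ + r₂)/2 = 9.595×10^5 km.
At apoapsis, r = 1.730×10^6 km.
Applying v² = μ(2/r − 1/a_t): v = 3.798 km/s.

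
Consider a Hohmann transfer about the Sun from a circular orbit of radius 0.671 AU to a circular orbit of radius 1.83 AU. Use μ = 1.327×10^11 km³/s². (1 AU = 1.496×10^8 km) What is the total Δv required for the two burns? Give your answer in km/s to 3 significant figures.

Δv = 13.5 km/s

In km: r₁ = 0.671 × 1.496×10^8 = 1.003816×10^8 km; r₂ = 1.83 × 1.496×10^8 = 2.73768×10^8 km.
The Hohmann ellipse has a_t = (r₁ + r₂)/2 = 1.870748×10^8 km.
At r₁ the circular-orbit speed is v₁ = √(μ/r₁) = 36.359 km/s.
Transfer-orbit speed at r₁ (vis-viva equation): v_p = √[μ(2/r₁ − 1/a_t)] = 43.984 km/s.
First burn Δv₁ = |v_p − v₁| = 7.625 km/s.
At r₂, v₂ = √(μ/r₂) = 22.016 km/s.
Transfer-orbit speed at r₂: v_a = √[μ(2/r₂ − 1/a_t)] = 16.127 km/s.
Second burn Δv₂ = |v₂ − v_a| = 5.889 km/s.
Δv = Δv₁ + Δv₂ = 7.625 + 5.889 = 13.51 km/s.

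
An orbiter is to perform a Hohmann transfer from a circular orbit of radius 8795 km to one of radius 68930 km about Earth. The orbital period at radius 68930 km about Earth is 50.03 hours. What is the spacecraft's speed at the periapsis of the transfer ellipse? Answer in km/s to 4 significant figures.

From Kepler's third law T² = 4π²r³/μ at r = 68930 km, T = 50.03 hours = 50.03 × 3600 s = 1.80108×10^5 s: μ = 4π²r³/T² = 3.98583×10^5 km³/s².
Semi-major axis of the transfer orbit: a_t = (8795 + 68930)/2 = 38862.5 km.
The periapsis of the transfer ellipse is at r = 8795 km.
From the vis-viva equation, v = √[μ(2/r − 1/a_t)] = 8.966 km/s.

v = 8.966 km/s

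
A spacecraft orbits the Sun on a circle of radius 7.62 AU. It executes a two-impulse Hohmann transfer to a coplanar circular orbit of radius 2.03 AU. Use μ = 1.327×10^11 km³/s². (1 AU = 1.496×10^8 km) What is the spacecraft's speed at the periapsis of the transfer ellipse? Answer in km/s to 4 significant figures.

In km: r₁ = 7.62 × 1.496×10^8 = 1.139952×10^9 km; r₂ = 2.03 × 1.496×10^8 = 3.03688×10^8 km.
Transfer-ellipse semi-major axis a_t = (r₁ + r₂)/2 = (1.139952×10^9 + 3.03688×10^8)/2 = 7.2182×10^8 km.
The periapsis of the transfer ellipse is at r = 3.03688×10^8 km.
From the vis-viva equation, v = √[μ(2/r − 1/a_t)] = 26.27 km/s.

v = 26.27 km/s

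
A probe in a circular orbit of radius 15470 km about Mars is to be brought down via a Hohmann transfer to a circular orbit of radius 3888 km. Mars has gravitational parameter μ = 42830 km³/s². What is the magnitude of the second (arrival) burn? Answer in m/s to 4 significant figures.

Transfer-ellipse semi-major axis a_t = (r₁ + r₂)/2 = (15470 + 3888)/2 = 9679 km.
On the circular orbit at r = 3888 km, v_c = √(μ/r) = 3.319 km/s.
Transfer-orbit speed at the same r (vis-viva, a = a_t): v_t = √[μ(2/r − 1/a_t)] = 4.196 km/s.
Δv₂ = |v_t − v_c| = |4.196 − 3.319| = 0.8770 km/s.

Δv₂ = 877.0 m/s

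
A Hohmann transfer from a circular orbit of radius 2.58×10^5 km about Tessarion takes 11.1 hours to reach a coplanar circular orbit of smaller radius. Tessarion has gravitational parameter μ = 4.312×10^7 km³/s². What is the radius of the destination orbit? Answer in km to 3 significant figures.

r₂ = 1.24×10^5 km

Transfer time t = 11.1 hours = 39960 s, and t = π√(a_t³/μ).
So a_t = (μ t²/π²)^(1/3) = (4.312×10^7 × (39960)² / π²)^(1/3) = 1.9108×10^5 km.
Since a_t = (r₁ + r₂)/2, r₂ = 2a_t − r₁ = 2×1.9108×10^5 − 2.580×10^5 = 1.2416×10^5 km.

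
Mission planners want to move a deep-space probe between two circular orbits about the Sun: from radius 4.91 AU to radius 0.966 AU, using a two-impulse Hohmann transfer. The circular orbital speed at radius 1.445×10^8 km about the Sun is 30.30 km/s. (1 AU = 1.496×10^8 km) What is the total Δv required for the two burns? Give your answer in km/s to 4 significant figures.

Δv = 14.60 km/s

From the circular-orbit relation v² = μ/r at r = 1.445×10^8 km: μ = v²r = (30.30)² × 1.445×10^8 = 1.32664×10^11 km³/s².
In km: r₁ = 4.91 × 1.496×10^8 = 7.34536×10^8 km; r₂ = 0.966 × 1.496×10^8 = 1.445136×10^8 km.
Semi-major axis of the transfer orbit: a_t = (7.34536×10^8 + 1.445136×10^8)/2 = 4.395248×10^8 km.
Circular speed at r₁: v₁ = √(μ/r₁) = √(1.32664×10^11/7.34536×10^8) = 13.439 km/s.
Transfer-orbit speed at r₁ (vis-viva): v_a = √[μ(2/r₁ − 1/a_t)] = 7.7061 km/s.
First burn Δv₁ = |v_a − v₁| = 5.733 km/s.
Circular speed at r₂: v₂ = √(μ/r₂) = 30.30 km/s.
Transfer-orbit speed at r₂: v_p = √[μ(2/r₂ − 1/a_t)] = 39.17 km/s.
Second burn Δv₂ = |v₂ − v_p| = 8.870 km/s.
Total Δv = Δv₁ + Δv₂ = 14.60 km/s.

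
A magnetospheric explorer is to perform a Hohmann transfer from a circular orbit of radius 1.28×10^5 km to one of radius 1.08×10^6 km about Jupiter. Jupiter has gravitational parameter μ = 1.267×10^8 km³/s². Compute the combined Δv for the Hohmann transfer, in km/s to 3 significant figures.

Δv = 16.5 km/s

Transfer-ellipse semi-major axis a_t = (r₁ + r₂)/2 = (1.280×10^5 + 1.080×10^6)/2 = 6.040×10^5 km.
Circular speed at r₁: v₁ = √(μ/r₁) = √(1.267×10^8/1.280×10^5) = 31.4618 km/s.
Transfer-orbit speed at r₁ (vis-viva): v_p = √[μ(2/r₁ − 1/a_t)] = 42.0704 km/s.
First burn Δv₁ = |v_p − v₁| = 10.609 km/s.
At r₂, v₂ = √(μ/r₂) = 10.8312 km/s.
Transfer-orbit speed at r₂: v_a = √[μ(2/r₂ − 1/a_t)] = 4.98612 km/s.
Second burn Δv₂ = |v₂ − v_a| = 5.8451 km/s.
Total Δv = Δv₁ + Δv₂ = 16.45 km/s.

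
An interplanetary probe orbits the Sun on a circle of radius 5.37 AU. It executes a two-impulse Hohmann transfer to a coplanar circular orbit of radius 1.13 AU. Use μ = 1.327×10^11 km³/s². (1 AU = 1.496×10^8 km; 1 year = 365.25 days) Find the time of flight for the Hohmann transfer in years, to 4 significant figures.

In km: r₁ = 5.37 × 1.496×10^8 = 8.03352×10^8 km; r₂ = 1.13 × 1.496×10^8 = 1.69048×10^8 km.
The Hohmann ellipse has a_t = (r₁ + r₂)/2 = 4.862×10^8 km.
By Kepler's third law the transfer-orbit period is T = 2π√(a_t³/μ), so t = T/2 = 9.246×10^7 s.
Converting: 9.246×10^7 s ÷ 3.15576×10^7 s/year (365.25 × 86400) = 2.930 years.

t = 2.930 years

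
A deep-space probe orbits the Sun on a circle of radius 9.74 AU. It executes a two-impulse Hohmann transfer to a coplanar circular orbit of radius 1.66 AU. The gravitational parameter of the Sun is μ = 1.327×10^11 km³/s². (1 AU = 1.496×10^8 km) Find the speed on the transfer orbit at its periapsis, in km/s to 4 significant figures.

In km: r₁ = 9.74 × 1.496×10^8 = 1.457104×10^9 km; r₂ = 1.66 × 1.496×10^8 = 2.48336×10^8 km.
Semi-major axis of the transfer orbit: a_t = (1.457104×10^9 + 2.48336×10^8)/2 = 8.5272×10^8 km.
At periapsis, r = 2.48336×10^8 km.
Applying v² = μ(2/r − 1/a_t): v = 30.22 km/s.

v = 30.22 km/s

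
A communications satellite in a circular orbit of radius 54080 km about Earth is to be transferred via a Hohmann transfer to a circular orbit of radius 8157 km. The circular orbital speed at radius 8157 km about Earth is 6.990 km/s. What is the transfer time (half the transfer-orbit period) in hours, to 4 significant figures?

From the circular-orbit relation v² = μ/r at r = 8157 km: μ = v²r = (6.990)² × 8157 = 3.98552×10^5 km³/s².
The Hohmann ellipse has a_t = (r₁ + r₂)/2 = 31118.5 km.
By Kepler's third law the transfer-orbit period is T = 2π√(a_t³/μ), so t = T/2 = 27317 s.
Converting: 27317 s ÷ 3600 s/hour = 7.588 hours.

t = 7.588 hours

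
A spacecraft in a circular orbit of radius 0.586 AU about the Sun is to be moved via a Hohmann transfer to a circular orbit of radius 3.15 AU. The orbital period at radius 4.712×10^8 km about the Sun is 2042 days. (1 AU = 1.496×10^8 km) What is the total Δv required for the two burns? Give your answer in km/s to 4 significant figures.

Δv = 19.00 km/s

From Kepler's third law T² = 4π²r³/μ at r = 4.712×10^8 km, T = 2042 days = 2042 × 86400 s = 1.764288×10^8 s: μ = 4π²r³/T² = 1.32690×10^11 km³/s².
In km: r₁ = 0.586 × 1.496×10^8 = 8.76656×10^7 km; r₂ = 3.15 × 1.496×10^8 = 4.7124×10^8 km.
The Hohmann ellipse has a_t = (r₁ + r₂)/2 = 2.794528×10^8 km.
Circular speed at r₁: v₁ = √(μ/r₁) = √(1.32690×10^11/8.76656×10^7) = 38.90 km/s.
On the transfer ellipse at r₁, v² = μ(2/r − 1/a) gives v_p = √[μ(2/r₁ − 1/a_t)] = 50.52 km/s.
First burn Δv₁ = |v_p − v₁| = 11.62 km/s.
At r₂, v₂ = √(μ/r₂) = 16.78 km/s.
Transfer-orbit speed at r₂: v_a = √[μ(2/r₂ − 1/a_t)] = 9.398 km/s.
Second burn Δv₂ = |v₂ − v_a| = 7.382 km/s.
Δv = Δv₁ + Δv₂ = 11.62 + 7.382 = 19.00 km/s.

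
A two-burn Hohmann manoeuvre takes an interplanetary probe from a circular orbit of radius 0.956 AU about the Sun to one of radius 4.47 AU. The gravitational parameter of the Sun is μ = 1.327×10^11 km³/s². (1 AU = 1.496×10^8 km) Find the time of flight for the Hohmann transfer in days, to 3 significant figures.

t = 816 days

In km: r₁ = 0.956 × 1.496×10^8 = 1.430176×10^8 km; r₂ = 4.47 × 1.496×10^8 = 6.68712×10^8 km.
Transfer-ellipse semi-major axis a_t = (r₁ + r₂)/2 = (1.430176×10^8 + 6.68712×10^8)/2 = 4.058648×10^8 km.
By Kepler's third law the transfer-orbit period is T = 2π√(a_t³/μ), so t = T/2 = 7.052×10^7 s.
Converting: 7.052×10^7 s ÷ 86400 s/day = 816 days.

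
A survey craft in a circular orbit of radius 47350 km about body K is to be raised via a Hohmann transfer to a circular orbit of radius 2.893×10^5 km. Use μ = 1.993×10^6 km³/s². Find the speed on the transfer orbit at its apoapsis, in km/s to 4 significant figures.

v = 1.392 km/s

Transfer-ellipse semi-major axis a_t = (r₁ + r₂)/2 = (47350 + 2.893×10^5)/2 = 1.68325×10^5 km.
The apoapsis of the transfer ellipse is at r = 2.893×10^5 km.
Applying v² = μ(2/r − 1/a_t): v = 1.392 km/s.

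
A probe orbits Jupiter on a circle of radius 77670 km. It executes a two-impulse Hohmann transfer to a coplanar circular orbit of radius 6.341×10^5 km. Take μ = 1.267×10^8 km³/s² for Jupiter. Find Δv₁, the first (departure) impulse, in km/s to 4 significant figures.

Transfer-ellipse semi-major axis a_t = (r₁ + r₂)/2 = (77670 + 6.341×10^5)/2 = 3.55885×10^5 km.
On the circular orbit at r = 77670 km, v_c = √(μ/r) = 40.39 km/s.
Vis-viva on the transfer ellipse at r = 77670 km gives v_t = √[μ(2/r − 1/a_t)] = 53.91 km/s.
Δv₁ = |v_t − v_c| = |53.91 − 40.39| = 13.52 km/s.

Δv₁ = 13.52 km/s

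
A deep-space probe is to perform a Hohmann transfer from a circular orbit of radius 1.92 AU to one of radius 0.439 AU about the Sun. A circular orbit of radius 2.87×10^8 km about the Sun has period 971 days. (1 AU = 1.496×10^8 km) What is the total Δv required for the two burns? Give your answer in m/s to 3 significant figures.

Δv = 20800 m/s

From Kepler's third law T² = 4π²r³/μ at r = 2.87×10^8 km, T = 971 days = 971 × 86400 s = 8.38944×10^7 s: μ = 4π²r³/T² = 1.32599×10^11 km³/s².
In km: r₁ = 1.92 × 1.496×10^8 = 2.87232×10^8 km; r₂ = 0.439 × 1.496×10^8 = 6.56744×10^7 km.
The Hohmann ellipse has a_t = (r₁ + r₂)/2 = 1.764532×10^8 km.
Circular speed at r₁: v₁ = √(μ/r₁) = √(1.32599×10^11/2.87232×10^8) = 21.4859 km/s.
On the transfer ellipse at r₁, vis-viva equation gives v_a = √[μ(2/r₁ − 1/a_t)] = 13.1080 km/s.
First burn Δv₁ = |v_a − v₁| = 8.3779 km/s.
At r₂, v₂ = √(μ/r₂) = 44.934 km/s.
Transfer-orbit speed at r₂: v_p = √[μ(2/r₂ − 1/a_t)] = 57.329 km/s.
Second burn Δv₂ = |v₂ − v_p| = 12.395 km/s.
Δv = Δv₁ + Δv₂ = 8.3779 + 12.395 = 20.77 km/s.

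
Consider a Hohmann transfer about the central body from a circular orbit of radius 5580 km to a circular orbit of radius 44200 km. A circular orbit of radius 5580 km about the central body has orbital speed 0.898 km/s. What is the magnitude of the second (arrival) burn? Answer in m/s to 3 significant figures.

From the circular-orbit relation v² = μ/r at r = 5580 km: μ = v²r = (0.898)² × 5580 = 4499.73 km³/s².
Transfer-ellipse semi-major axis a_t = (r₁ + r₂)/2 = (5580 + 44200)/2 = 24890 km.
On the circular orbit at r = 44200 km, v_c = √(μ/r) = 0.3191 km/s.
Vis-viva on the transfer ellipse at r = 44200 km gives v_t = √[μ(2/r − 1/a_t)] = 0.1511 km/s.
Δv₂ = |v_t − v_c| = |0.1511 − 0.3191| = 0.1680 km/s.

Δv₂ = 168 m/s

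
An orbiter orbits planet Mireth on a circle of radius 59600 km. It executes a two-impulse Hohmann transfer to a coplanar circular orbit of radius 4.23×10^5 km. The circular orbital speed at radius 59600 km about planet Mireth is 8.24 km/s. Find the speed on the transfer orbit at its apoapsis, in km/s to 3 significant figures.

From the circular-orbit relation v² = μ/r at r = 59600 km: μ = v²r = (8.24)² × 59600 = 4.04670×10^6 km³/s².
The Hohmann ellipse has a_t = (r₁ + r₂)/2 = 2.413×10^5 km.
At apoapsis, r = 4.230×10^5 km.
From the vis-viva equation, v = √[μ(2/r − 1/a_t)] = 1.537 km/s.

v = 1.54 km/s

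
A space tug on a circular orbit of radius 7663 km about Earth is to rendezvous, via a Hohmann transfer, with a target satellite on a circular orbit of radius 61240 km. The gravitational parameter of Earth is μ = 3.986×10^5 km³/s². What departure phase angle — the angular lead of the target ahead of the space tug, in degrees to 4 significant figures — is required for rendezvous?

The Hohmann ellipse has a_t = (r₁ + r₂)/2 = 34451.5 km.
Transfer time t = π√(a_t³/μ) = 31820 s.
Target angular speed ω₂ = √(μ/r₂³) = 4.166×10^-5 rad/s.
Angle swept by the target during transfer: ω₂·t = 1.3256 rad = 75.951°.
The space tug traverses 180° on the transfer ellipse, so the target must lead by 180° − 75.951° = 104.0°.

φ = 104.0°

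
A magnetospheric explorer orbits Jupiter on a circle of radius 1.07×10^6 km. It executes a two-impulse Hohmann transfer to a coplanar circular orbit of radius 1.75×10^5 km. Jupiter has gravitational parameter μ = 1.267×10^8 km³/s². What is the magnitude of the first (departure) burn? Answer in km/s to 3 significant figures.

Δv₁ = 5.11 km/s

Transfer-ellipse semi-major axis a_t = (r₁ + r₂)/2 = (1.070×10^6 + 1.750×10^5)/2 = 6.225×10^5 km.
On the circular orbit at r = 1.070×10^6 km, v_c = √(μ/r) = 10.882 km/s.
Transfer-orbit speed at the same r (vis-viva, a = a_t): v_t = √[μ(2/r − 1/a_t)] = 5.7696 km/s.
Δv₁ = |v_t − v_c| = |5.7696 − 10.882| = 5.112 km/s.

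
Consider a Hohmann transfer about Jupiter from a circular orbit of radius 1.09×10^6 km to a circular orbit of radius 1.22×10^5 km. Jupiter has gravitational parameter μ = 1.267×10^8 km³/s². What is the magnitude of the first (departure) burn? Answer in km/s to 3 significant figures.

The Hohmann ellipse has a_t = (r₁ + r₂)/2 = 6.060×10^5 km.
On the circular orbit at r = 1.090×10^6 km, v_c = √(μ/r) = 10.7814 km/s.
Transfer-orbit speed at the same r (vis-viva, a = a_t): v_t = √[μ(2/r − 1/a_t)] = 4.83747 km/s.
Δv₁ = |v_t − v_c| = |4.83747 − 10.7814| = 5.944 km/s.

Δv₁ = 5.94 km/s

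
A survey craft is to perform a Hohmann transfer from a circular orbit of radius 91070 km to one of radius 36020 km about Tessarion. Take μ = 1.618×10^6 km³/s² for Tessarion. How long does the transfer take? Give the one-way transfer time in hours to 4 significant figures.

t = 10.99 hours

Transfer-ellipse semi-major axis a_t = (r₁ + r₂)/2 = (91070 + 36020)/2 = 63545 km.
Transfer time t = π√(a_t³/μ) = π√((63545)³ / 1.618×10^6) = 39560 s.
Converting: 39560 s ÷ 3600 s/hour = 10.99 hours.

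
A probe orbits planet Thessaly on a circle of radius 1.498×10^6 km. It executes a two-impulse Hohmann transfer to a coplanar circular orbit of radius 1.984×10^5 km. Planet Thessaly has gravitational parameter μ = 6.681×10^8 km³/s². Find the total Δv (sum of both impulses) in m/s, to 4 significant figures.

The Hohmann ellipse has a_t = (r₁ + r₂)/2 = 8.482×10^5 km.
At r₁ the circular-orbit speed is v₁ = √(μ/r₁) = 21.1186 km/s.
On the transfer ellipse at r₁, vis-viva equation gives v_a = √[μ(2/r₁ − 1/a_t)] = 10.2138 km/s.
First burn Δv₁ = |v_a − v₁| = 10.90 km/s.
At r₂, v₂ = √(μ/r₂) = 58.03 km/s.
Transfer-orbit speed at r₂: v_p = √[μ(2/r₂ − 1/a_t)] = 77.12 km/s.
Second burn Δv₂ = |v₂ − v_p| = 19.09 km/s.
Total Δv = Δv₁ + Δv₂ = 29.99 km/s.

Δv = 29990 m/s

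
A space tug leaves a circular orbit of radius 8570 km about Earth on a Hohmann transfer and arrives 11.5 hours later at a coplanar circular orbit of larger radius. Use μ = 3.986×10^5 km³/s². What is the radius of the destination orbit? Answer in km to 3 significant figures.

Transfer time t = 11.5 hours = 41400 s, and t = π√(a_t³/μ).
So a_t = (μ t²/π²)^(1/3) = (3.986×10^5 × (41400)² / π²)^(1/3) = 41059 km.
Since a_t = (r₁ + r₂)/2, r₂ = 2a_t − r₁ = 2×41059 − 8570 = 73548 km.

r₂ = 73500 km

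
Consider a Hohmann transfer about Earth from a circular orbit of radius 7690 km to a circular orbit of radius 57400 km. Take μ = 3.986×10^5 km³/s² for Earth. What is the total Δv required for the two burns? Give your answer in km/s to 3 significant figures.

Semi-major axis of the transfer orbit: a_t = (7690 + 57400)/2 = 32545 km.
At r₁ the circular-orbit speed is v₁ = √(μ/r₁) = 7.1996 km/s.
On the transfer ellipse at r₁, v² = μ(2/r − 1/a) gives v_p = √[μ(2/r₁ − 1/a_t)] = 9.5614 km/s.
First burn Δv₁ = |v_p − v₁| = 2.362 km/s.
At r₂, v₂ = √(μ/r₂) = 2.635 km/s.
Transfer-orbit speed at r₂: v_a = √[μ(2/r₂ − 1/a_t)] = 1.281 km/s.
Second burn Δv₂ = |v₂ − v_a| = 1.354 km/s.
Total Δv = Δv₁ + Δv₂ = 3.716 km/s.

Δv = 3.72 km/s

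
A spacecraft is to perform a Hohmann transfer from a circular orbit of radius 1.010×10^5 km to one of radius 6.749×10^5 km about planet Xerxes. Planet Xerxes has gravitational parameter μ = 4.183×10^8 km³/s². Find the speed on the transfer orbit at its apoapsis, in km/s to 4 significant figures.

v = 12.70 km/s

Semi-major axis of the transfer orbit: a_t = (1.010×10^5 + 6.749×10^5)/2 = 3.8795×10^5 km.
At apoapsis, r = 6.749×10^5 km.
From the vis-viva equation, v = √[μ(2/r − 1/a_t)] = 12.70 km/s.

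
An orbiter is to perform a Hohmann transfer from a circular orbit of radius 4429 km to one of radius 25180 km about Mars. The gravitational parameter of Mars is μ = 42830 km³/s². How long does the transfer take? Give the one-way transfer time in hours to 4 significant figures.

The Hohmann ellipse has a_t = (r₁ + r₂)/2 = 14804.5 km.
Transfer time t = π√(a_t³/μ) = π√((14804.5)³ / 42830) = 27344 s.
Converting: 27344 s ÷ 3600 s/hour = 7.596 hours.

t = 7.596 hours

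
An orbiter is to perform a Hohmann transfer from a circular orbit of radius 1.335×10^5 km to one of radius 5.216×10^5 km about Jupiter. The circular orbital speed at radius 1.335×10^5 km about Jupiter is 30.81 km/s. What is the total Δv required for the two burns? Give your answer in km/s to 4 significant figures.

Δv = 13.71 km/s

From the circular-orbit relation v² = μ/r at r = 1.335×10^5 km: μ = v²r = (30.81)² × 1.335×10^5 = 1.26726×10^8 km³/s².
Transfer-ellipse semi-major axis a_t = (r₁ + r₂)/2 = (1.335×10^5 + 5.216×10^5)/2 = 3.2755×10^5 km.
Circular speed at r₁: v₁ = √(μ/r₁) = √(1.26726×10^8/1.335×10^5) = 30.81 km/s.
On the transfer ellipse at r₁, v² = μ(2/r − 1/a) gives v_p = √[μ(2/r₁ − 1/a_t)] = 38.88 km/s.
First burn Δv₁ = |v_p − v₁| = 8.070 km/s.
Circular speed at r₂: v₂ = √(μ/r₂) = 15.587 km/s.
Transfer-orbit speed at r₂: v_a = √[μ(2/r₂ − 1/a_t)] = 9.9510 km/s.
Second burn Δv₂ = |v₂ − v_a| = 5.636 km/s.
Total Δv = Δv₁ + Δv₂ = 13.71 km/s.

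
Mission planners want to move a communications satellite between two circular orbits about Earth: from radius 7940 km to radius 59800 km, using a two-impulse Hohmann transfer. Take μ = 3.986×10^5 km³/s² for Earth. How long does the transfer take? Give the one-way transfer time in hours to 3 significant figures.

t = 8.62 hours

Transfer-ellipse semi-major axis a_t = (r₁ + r₂)/2 = (7940 + 59800)/2 = 33870 km.
Half the transfer-orbit period gives t = π√(a_t³/μ) = 31020 s.
Converting: 31020 s ÷ 3600 s/hour = 8.62 hours.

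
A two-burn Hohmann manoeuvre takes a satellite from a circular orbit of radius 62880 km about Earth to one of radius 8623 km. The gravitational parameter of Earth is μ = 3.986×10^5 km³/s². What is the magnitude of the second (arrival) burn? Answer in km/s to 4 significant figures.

The Hohmann ellipse has a_t = (r₁ + r₂)/2 = 35751.5 km.
Circular speed at r = 8623 km: v_c = √(μ/r) = 6.799 km/s.
Vis-viva on the transfer ellipse at r = 8623 km gives v_t = √[μ(2/r − 1/a_t)] = 9.017 km/s.
Δv₂ = |v_t − v_c| = |9.017 − 6.799| = 2.218 km/s.

Δv₂ = 2.218 km/s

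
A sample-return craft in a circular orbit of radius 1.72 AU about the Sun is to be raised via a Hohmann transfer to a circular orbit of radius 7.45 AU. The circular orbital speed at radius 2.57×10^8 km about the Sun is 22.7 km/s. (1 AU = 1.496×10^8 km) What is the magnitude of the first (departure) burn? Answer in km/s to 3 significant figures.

From the circular-orbit relation v² = μ/r at r = 2.57×10^8 km: μ = v²r = (22.7)² × 2.57×10^8 = 1.32430×10^11 km³/s².
In km: r₁ = 1.72 × 1.496×10^8 = 2.57312×10^8 km; r₂ = 7.45 × 1.496×10^8 = 1.11452×10^9 km.
Transfer-ellipse semi-major axis a_t = (r₁ + r₂)/2 = (2.57312×10^8 + 1.11452×10^9)/2 = 6.85916×10^8 km.
On the circular orbit at r = 2.57312×10^8 km, v_c = √(μ/r) = 22.686 km/s.
Transfer-orbit speed at the same r (vis-viva, a = a_t): v_t = √[μ(2/r − 1/a_t)] = 28.918 km/s.
Δv₁ = |v_t − v_c| = |28.918 − 22.686| = 6.232 km/s.

Δv₁ = 6.23 km/s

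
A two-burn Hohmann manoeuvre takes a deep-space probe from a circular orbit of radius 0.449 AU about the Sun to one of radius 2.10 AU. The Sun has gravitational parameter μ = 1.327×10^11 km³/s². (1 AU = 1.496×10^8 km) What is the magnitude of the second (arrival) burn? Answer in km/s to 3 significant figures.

Δv₂ = 8.35 km/s

In km: r₁ = 0.449 × 1.496×10^8 = 6.71704×10^7 km; r₂ = 2.10 × 1.496×10^8 = 3.1416×10^8 km.
Semi-major axis of the transfer orbit: a_t = (6.71704×10^7 + 3.1416×10^8)/2 = 1.906652×10^8 km.
On the circular orbit at r = 3.1416×10^8 km, v_c = √(μ/r) = 20.5523 km/s.
Transfer-orbit speed at the same r (vis-viva, a = a_t): v_t = √[μ(2/r − 1/a_t)] = 12.1987 km/s.
Δv₂ = |v_t − v_c| = |12.1987 − 20.5523| = 8.354 km/s.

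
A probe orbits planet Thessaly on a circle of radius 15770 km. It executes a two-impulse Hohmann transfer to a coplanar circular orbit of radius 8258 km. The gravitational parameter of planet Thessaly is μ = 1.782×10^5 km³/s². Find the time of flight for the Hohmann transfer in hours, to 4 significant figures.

t = 2.722 hours

Semi-major axis of the transfer orbit: a_t = (15770 + 8258)/2 = 12014 km.
By Kepler's third law the transfer-orbit period is T = 2π√(a_t³/μ), so t = T/2 = 9800 s.
Converting: 9800 s ÷ 3600 s/hour = 2.722 hours.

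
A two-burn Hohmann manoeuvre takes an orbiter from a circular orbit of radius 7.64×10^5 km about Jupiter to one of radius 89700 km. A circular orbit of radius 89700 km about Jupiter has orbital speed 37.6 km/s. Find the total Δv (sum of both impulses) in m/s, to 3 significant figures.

From the circular-orbit relation v² = μ/r at r = 89700 km: μ = v²r = (37.6)² × 89700 = 1.26814×10^8 km³/s².
Transfer-ellipse semi-major axis a_t = (r₁ + r₂)/2 = (7.640×10^5 + 89700)/2 = 4.2685×10^5 km.
At r₁ the circular-orbit speed is v₁ = √(μ/r₁) = 12.884 km/s.
Transfer-orbit speed at r₁ (vis-viva equation): v_a = √[μ(2/r₁ − 1/a_t)] = 5.9060 km/s.
First burn Δv₁ = |v_a − v₁| = 6.978 km/s.
Circular speed at r₂: v₂ = √(μ/r₂) = 37.60 km/s.
Transfer-orbit speed at r₂: v_p = √[μ(2/r₂ − 1/a_t)] = 50.30 km/s.
Second burn Δv₂ = |v₂ − v_p| = 12.70 km/s.
Δv = Δv₁ + Δv₂ = 6.978 + 12.70 = 19.68 km/s.

Δv = 19700 m/s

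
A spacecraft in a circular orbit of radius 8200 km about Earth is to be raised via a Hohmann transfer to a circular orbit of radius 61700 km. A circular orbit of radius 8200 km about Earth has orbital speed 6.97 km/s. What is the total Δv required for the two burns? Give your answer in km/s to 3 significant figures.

Δv = 3.60 km/s

From the circular-orbit relation v² = μ/r at r = 8200 km: μ = v²r = (6.97)² × 8200 = 3.98363×10^5 km³/s².
Transfer-ellipse semi-major axis a_t = (r₁ + r₂)/2 = (8200 + 61700)/2 = 34950 km.
Circular speed at r₁: v₁ = √(μ/r₁) = √(3.98363×10^5/8200) = 6.970 km/s.
Transfer-orbit speed at r₁ (v² = μ(2/r − 1/a)): v_p = √[μ(2/r₁ − 1/a_t)] = 9.261 km/s.
First burn Δv₁ = |v_p − v₁| = 2.291 km/s.
At r₂, v₂ = √(μ/r₂) = 2.541 km/s.
Transfer-orbit speed at r₂: v_a = √[μ(2/r₂ − 1/a_t)] = 1.231 km/s.
Second burn Δv₂ = |v₂ − v_a| = 1.310 km/s.
Total Δv = Δv₁ + Δv₂ = 3.601 km/s.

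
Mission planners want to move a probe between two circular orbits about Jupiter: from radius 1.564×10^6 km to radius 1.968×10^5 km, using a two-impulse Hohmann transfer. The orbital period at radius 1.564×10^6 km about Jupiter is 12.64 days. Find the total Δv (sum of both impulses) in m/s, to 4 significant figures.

Δv = 13190 m/s

From Kepler's third law T² = 4π²r³/μ at r = 1.564×10^6 km, T = 12.64 days = 12.64 × 86400 s = 1.092096×10^6 s: μ = 4π²r³/T² = 1.26633×10^8 km³/s².
Transfer-ellipse semi-major axis a_t = (r₁ + r₂)/2 = (1.564×10^6 + 1.968×10^5)/2 = 8.804×10^5 km.
Circular speed at r₁: v₁ = √(μ/r₁) = √(1.26633×10^8/1.564×10^6) = 8.998 km/s.
Transfer-orbit speed at r₁ (vis-viva): v_a = √[μ(2/r₁ − 1/a_t)] = 4.254 km/s.
First burn Δv₁ = |v_a − v₁| = 4.744 km/s.
At r₂, v₂ = √(μ/r₂) = 25.367 km/s.
Transfer-orbit speed at r₂: v_p = √[μ(2/r₂ − 1/a_t)] = 33.810 km/s.
Second burn Δv₂ = |v₂ − v_p| = 8.443 km/s.
Total Δv = Δv₁ + Δv₂ = 13.19 km/s.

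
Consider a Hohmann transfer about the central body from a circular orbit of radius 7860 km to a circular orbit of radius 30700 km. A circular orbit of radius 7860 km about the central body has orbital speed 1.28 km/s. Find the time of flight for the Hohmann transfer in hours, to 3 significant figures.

t = 20.6 hours

From the circular-orbit relation v² = μ/r at r = 7860 km: μ = v²r = (1.28)² × 7860 = 12877.8 km³/s².
Transfer-ellipse semi-major axis a_t = (r₁ + r₂)/2 = (7860 + 30700)/2 = 19280 km.
Half the transfer-orbit period gives t = π√(a_t³/μ) = 74110 s.
Converting: 74110 s ÷ 3600 s/hour = 20.6 hours.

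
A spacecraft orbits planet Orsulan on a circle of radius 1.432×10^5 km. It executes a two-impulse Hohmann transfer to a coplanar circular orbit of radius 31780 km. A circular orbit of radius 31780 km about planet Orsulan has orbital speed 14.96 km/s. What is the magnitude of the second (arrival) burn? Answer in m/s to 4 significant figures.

From the circular-orbit relation v² = μ/r at r = 31780 km: μ = v²r = (14.96)² × 31780 = 7.11241×10^6 km³/s².
Transfer-ellipse semi-major axis a_t = (r₁ + r₂)/2 = (1.432×10^5 + 31780)/2 = 87490 km.
On the circular orbit at r = 31780 km, v_c = √(μ/r) = 14.960 km/s.
Vis-viva on the transfer ellipse at r = 31780 km gives v_t = √[μ(2/r − 1/a_t)] = 19.139 km/s.
Δv₂ = |v_t − v_c| = |19.139 − 14.960| = 4.179 km/s.

Δv₂ = 4179 m/s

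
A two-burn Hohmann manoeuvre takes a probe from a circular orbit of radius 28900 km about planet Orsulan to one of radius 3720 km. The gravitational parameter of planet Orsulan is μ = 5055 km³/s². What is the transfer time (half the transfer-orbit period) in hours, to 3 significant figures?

The Hohmann ellipse has a_t = (r₁ + r₂)/2 = 16310 km.
Transfer time t = π√(a_t³/μ) = π√((16310)³ / 5055) = 92040 s.
Converting: 92040 s ÷ 3600 s/hour = 25.6 hours.

t = 25.6 hours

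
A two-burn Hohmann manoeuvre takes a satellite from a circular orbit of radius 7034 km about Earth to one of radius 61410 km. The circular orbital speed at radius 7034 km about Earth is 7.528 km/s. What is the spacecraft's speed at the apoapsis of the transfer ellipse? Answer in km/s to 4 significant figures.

v = 1.155 km/s

From the circular-orbit relation v² = μ/r at r = 7034 km: μ = v²r = (7.528)² × 7034 = 3.98622×10^5 km³/s².
Semi-major axis of the transfer orbit: a_t = (7034 + 61410)/2 = 34222 km.
The apoapsis of the transfer ellipse is at r = 61410 km.
From the vis-viva equation, v = √[μ(2/r − 1/a_t)] = 1.155 km/s.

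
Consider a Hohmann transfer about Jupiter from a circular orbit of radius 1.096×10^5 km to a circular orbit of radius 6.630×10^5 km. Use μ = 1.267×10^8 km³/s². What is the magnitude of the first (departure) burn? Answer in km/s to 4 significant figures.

Semi-major axis of the transfer orbit: a_t = (1.096×10^5 + 6.630×10^5)/2 = 3.863×10^5 km.
On the circular orbit at r = 1.096×10^5 km, v_c = √(μ/r) = 34.00 km/s.
Transfer-orbit speed at the same r (vis-viva, a = a_t): v_t = √[μ(2/r − 1/a_t)] = 44.54 km/s.
Δv₁ = |v_t − v_c| = |44.54 − 34.00| = 10.54 km/s.

Δv₁ = 10.54 km/s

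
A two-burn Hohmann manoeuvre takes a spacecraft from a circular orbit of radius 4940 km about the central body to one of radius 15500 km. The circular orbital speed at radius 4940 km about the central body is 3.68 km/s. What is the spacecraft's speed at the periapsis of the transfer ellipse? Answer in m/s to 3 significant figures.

From the circular-orbit relation v² = μ/r at r = 4940 km: μ = v²r = (3.68)² × 4940 = 66899.5 km³/s².
The Hohmann ellipse has a_t = (r₁ + r₂)/2 = 10220 km.
At periapsis, r = 4940 km.
Applying v² = μ(2/r − 1/a_t): v = 4.532 km/s.

v = 4530 m/s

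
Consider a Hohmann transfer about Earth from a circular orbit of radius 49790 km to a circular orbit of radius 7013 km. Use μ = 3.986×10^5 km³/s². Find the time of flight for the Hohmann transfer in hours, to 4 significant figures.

t = 6.616 hours

The Hohmann ellipse has a_t = (r₁ + r₂)/2 = 28401.5 km.
Transfer time t = π√(a_t³/μ) = π√((28401.5)³ / 3.986×10^5) = 23817 s.
Converting: 23817 s ÷ 3600 s/hour = 6.616 hours.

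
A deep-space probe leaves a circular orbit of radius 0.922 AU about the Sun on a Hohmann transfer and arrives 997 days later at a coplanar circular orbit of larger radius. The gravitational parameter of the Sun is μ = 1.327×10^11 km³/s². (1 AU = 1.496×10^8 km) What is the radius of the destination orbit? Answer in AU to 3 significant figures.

In km: r₁ = 0.922 × 1.496×10^8 = 1.379312×10^8 km.
Transfer time t = 997 days = 8.61408×10^7 s, and t = π√(a_t³/μ).
So a_t = (μ t²/π²)^(1/3) = (1.327×10^11 × (8.61408×10^7)² / π²)^(1/3) = 4.6380×10^8 km.
Since a_t = (r₁ + r₂)/2, r₂ = 2a_t − r₁ = 2×4.6380×10^8 − 1.379312×10^8 = 7.896688×10^8 km.
In AU: r₂ = 7.896688×10^8 / 1.496×10^8 = 5.28 AU.

r₂ = 5.28 AU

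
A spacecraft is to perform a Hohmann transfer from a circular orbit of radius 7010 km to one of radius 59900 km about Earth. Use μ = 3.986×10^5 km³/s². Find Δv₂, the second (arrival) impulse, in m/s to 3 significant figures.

Transfer-ellipse semi-major axis a_t = (r₁ + r₂)/2 = (7010 + 59900)/2 = 33455 km.
Circular speed at r = 59900 km: v_c = √(μ/r) = 2.580 km/s.
Vis-viva on the transfer ellipse at r = 59900 km gives v_t = √[μ(2/r − 1/a_t)] = 1.181 km/s.
Δv₂ = |v_t − v_c| = |1.181 − 2.580| = 1.399 km/s.

Δv₂ = 1400 m/s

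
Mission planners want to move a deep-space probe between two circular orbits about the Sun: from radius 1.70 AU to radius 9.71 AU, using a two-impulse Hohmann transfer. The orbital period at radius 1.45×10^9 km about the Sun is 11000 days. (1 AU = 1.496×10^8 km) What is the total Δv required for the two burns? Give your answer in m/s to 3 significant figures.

From Kepler's third law T² = 4π²r³/μ at r = 1.45×10^9 km, T = 11000 days = 11000 × 86400 s = 9.504×10^8 s: μ = 4π²r³/T² = 1.33245×10^11 km³/s².
In km: r₁ = 1.70 × 1.496×10^8 = 2.5432×10^8 km; r₂ = 9.71 × 1.496×10^8 = 1.452616×10^9 km.
The Hohmann ellipse has a_t = (r₁ + r₂)/2 = 8.53468×10^8 km.
At r₁ the circular-orbit speed is v₁ = √(μ/r₁) = 22.88944 km/s.
Transfer-orbit speed at r₁ (vis-viva): v_p = √[μ(2/r₁ − 1/a_t)] = 29.86187 km/s.
First burn Δv₁ = |v_p − v₁| = 6.972 km/s.
Circular speed at r₂: v₂ = √(μ/r₂) = 9.577 km/s.
Transfer-orbit speed at r₂: v_a = √[μ(2/r₂ − 1/a_t)] = 5.228 km/s.
Second burn Δv₂ = |v₂ − v_a| = 4.349 km/s.
Δv = Δv₁ + Δv₂ = 6.972 + 4.349 = 11.32 km/s.

Δv = 11300 m/s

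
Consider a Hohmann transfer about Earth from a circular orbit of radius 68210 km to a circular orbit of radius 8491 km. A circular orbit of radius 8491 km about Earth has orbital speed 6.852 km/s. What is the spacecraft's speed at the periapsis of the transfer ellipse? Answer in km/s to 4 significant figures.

From the circular-orbit relation v² = μ/r at r = 8491 km: μ = v²r = (6.852)² × 8491 = 3.98652×10^5 km³/s².
Transfer-ellipse semi-major axis a_t = (r₁ + r₂)/2 = (68210 + 8491)/2 = 38350.5 km.
The periapsis of the transfer ellipse is at r = 8491 km.
From the vis-viva equation, v = √[μ(2/r − 1/a_t)] = 9.138 km/s.

v = 9.138 km/s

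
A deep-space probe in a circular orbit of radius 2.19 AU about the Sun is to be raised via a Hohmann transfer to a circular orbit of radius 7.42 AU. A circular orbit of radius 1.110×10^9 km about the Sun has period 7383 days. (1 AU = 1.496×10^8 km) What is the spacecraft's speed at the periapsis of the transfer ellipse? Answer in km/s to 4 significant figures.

v = 25.01 km/s

From Kepler's third law T² = 4π²r³/μ at r = 1.110×10^9 km, T = 7383 days = 7383 × 86400 s = 6.378912×10^8 s: μ = 4π²r³/T² = 1.32689×10^11 km³/s².
In km: r₁ = 2.19 × 1.496×10^8 = 3.27624×10^8 km; r₂ = 7.42 × 1.496×10^8 = 1.110032×10^9 km.
Semi-major axis of the transfer orbit: a_t = (3.27624×10^8 + 1.110032×10^9)/2 = 7.18828×10^8 km.
The periapsis of the transfer ellipse is at r = 3.27624×10^8 km.
From the vis-viva equation, v = √[μ(2/r − 1/a_t)] = 25.01 km/s.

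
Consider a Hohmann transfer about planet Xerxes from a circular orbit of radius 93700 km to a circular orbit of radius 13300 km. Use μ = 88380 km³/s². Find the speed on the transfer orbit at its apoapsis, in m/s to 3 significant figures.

v = 484 m/s

The Hohmann ellipse has a_t = (r₁ + r₂)/2 = 53500 km.
At apoapsis, r = 93700 km.
From the vis-viva equation, v = √[μ(2/r − 1/a_t)] = 0.4842 km/s.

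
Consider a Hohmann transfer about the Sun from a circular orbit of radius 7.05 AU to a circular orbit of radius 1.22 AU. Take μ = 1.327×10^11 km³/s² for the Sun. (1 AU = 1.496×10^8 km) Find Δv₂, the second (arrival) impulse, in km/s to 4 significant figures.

Δv₂ = 8.244 km/s

In km: r₁ = 7.05 × 1.496×10^8 = 1.05468×10^9 km; r₂ = 1.22 × 1.496×10^8 = 1.82512×10^8 km.
The Hohmann ellipse has a_t = (r₁ + r₂)/2 = 6.18596×10^8 km.
Circular speed at r = 1.82512×10^8 km: v_c = √(μ/r) = 26.964 km/s.
Vis-viva on the transfer ellipse at r = 1.82512×10^8 km gives v_t = √[μ(2/r − 1/a_t)] = 35.208 km/s.
Δv₂ = |v_t − v_c| = |35.208 − 26.964| = 8.244 km/s.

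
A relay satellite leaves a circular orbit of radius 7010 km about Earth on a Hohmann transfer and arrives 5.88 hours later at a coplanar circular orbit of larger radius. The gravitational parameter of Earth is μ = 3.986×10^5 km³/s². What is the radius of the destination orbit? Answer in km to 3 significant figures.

r₂ = 45500 km

Transfer time t = 5.88 hours = 21168 s, and t = π√(a_t³/μ).
So a_t = (μ t²/π²)^(1/3) = (3.986×10^5 × (21168)² / π²)^(1/3) = 26254 km.
Since a_t = (r₁ + r₂)/2, r₂ = 2a_t − r₁ = 2×26254 − 7010 = 45498 km.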